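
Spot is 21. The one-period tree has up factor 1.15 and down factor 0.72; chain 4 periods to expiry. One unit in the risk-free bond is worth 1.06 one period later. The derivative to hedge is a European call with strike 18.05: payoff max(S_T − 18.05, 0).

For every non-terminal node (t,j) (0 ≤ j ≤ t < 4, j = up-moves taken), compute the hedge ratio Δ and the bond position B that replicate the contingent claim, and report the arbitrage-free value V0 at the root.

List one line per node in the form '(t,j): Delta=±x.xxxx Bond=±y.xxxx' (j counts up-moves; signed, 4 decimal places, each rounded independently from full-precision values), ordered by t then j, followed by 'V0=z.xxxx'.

No-arbitrage ⇒ martingale measure with p* = (R−d)/(u−d) = 0.7907.
Payoff layer (t=4): V(4,0)=0.0000, V(4,1)=0.0000, V(4,2)=0.0000, V(4,3)=4.9456, V(4,4)=18.6791
(3,0): S=7.8382. Δ = (V_up−V_dn)/(S_up−S_dn) = (0.0000−0.0000)/(9.0139−5.6435) = 0.0000. V = [p*·0.0000 + (1−p*)·0.0000]/1.06 = 0.0000. B = V − Δ·S = 0.0000.
(3,1): S=12.5194. Δ = (V_up−V_dn)/(S_up−S_dn) = (0.0000−0.0000)/(14.3973−9.0139) = 0.0000. V = [p*·0.0000 + (1−p*)·0.0000]/1.06 = 0.0000. B = V − Δ·S = 0.0000.
(3,2): S=19.9962. Δ = (V_up−V_dn)/(S_up−S_dn) = (4.9456−0.0000)/(22.9956−14.3973) = 0.5752. V = [p*·4.9456 + (1−p*)·0.0000]/1.06 = 3.6891. B = V − Δ·S = -7.8123.
(3,3): S=31.9384. Δ = (V_up−V_dn)/(S_up−S_dn) = (18.6791−4.9456)/(36.7291−22.9956) = 1.0000. V = [p*·18.6791 + (1−p*)·4.9456]/1.06 = 14.9101. B = V − Δ·S = -17.0283.
(2,0): S=10.8864. Δ = (V_up−V_dn)/(S_up−S_dn) = (0.0000−0.0000)/(12.5194−7.8382) = 0.0000. V = [p*·0.0000 + (1−p*)·0.0000]/1.06 = 0.0000. B = V − Δ·S = 0.0000.
(2,1): S=17.3880. Δ = (V_up−V_dn)/(S_up−S_dn) = (3.6891−0.0000)/(19.9962−12.5194) = 0.4934. V = [p*·3.6891 + (1−p*)·0.0000]/1.06 = 2.7519. B = V − Δ·S = -5.8275.
(2,2): S=27.7725. Δ = (V_up−V_dn)/(S_up−S_dn) = (14.9101−3.6891)/(31.9384−19.9962) = 0.9396. V = [p*·14.9101 + (1−p*)·3.6891]/1.06 = 11.8505. B = V − Δ·S = -14.2447.
(1,0): S=15.1200. Δ = (V_up−V_dn)/(S_up−S_dn) = (2.7519−0.0000)/(17.3880−10.8864) = 0.4233. V = [p*·2.7519 + (1−p*)·0.0000]/1.06 = 2.0527. B = V − Δ·S = -4.3470.
(1,1): S=24.1500. Δ = (V_up−V_dn)/(S_up−S_dn) = (11.8505−2.7519)/(27.7725−17.3880) = 0.8762. V = [p*·11.8505 + (1−p*)·2.7519]/1.06 = 9.3831. B = V − Δ·S = -11.7764.
(0,0): S=21.0000. Δ = (V_up−V_dn)/(S_up−S_dn) = (9.3831−2.0527)/(24.1500−15.1200) = 0.8118. V = [p*·9.3831 + (1−p*)·2.0527]/1.06 = 7.4046. B = V − Δ·S = -9.6428.
Self-financing check: at every node Δ·S+B equals the discounted successor values.

(0,0): Delta=0.8118 Bond=-9.6428
(1,0): Delta=0.4233 Bond=-4.3470
(1,1): Delta=0.8762 Bond=-11.7764
(2,0): Delta=0.0000 Bond=0.0000
(2,1): Delta=0.4934 Bond=-5.8275
(2,2): Delta=0.9396 Bond=-14.2447
(3,0): Delta=0.0000 Bond=0.0000
(3,1): Delta=0.0000 Bond=0.0000
(3,2): Delta=0.5752 Bond=-7.8123
(3,3): Delta=1.0000 Bond=-17.0283
V0=7.4046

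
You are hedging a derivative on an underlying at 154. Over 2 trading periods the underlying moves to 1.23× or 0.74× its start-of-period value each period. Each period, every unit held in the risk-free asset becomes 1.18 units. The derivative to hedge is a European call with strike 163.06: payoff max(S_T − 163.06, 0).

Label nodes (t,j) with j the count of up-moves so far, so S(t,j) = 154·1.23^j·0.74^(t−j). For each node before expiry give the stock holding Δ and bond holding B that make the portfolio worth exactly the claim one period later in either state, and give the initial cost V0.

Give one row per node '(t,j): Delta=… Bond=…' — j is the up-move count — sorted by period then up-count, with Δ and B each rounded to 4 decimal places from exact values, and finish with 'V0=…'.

Under the risk-neutral measure, an up-move has probability p* = (R−d)/(u−d) = 0.8980 and values discount at R = 1.18.
Payoff layer (t=2): V(2,0)=0.0000, V(2,1)=0.0000, V(2,2)=69.9266
Node (1,0) S=113.9600: V=(p*·0.0000+(1−p*)·0.0000)/1.18=0.0000; Δ=(0.0000−0.0000)/(140.1708−84.3304)=0.0000; B=V−Δ·S=0.0000
Node (1,1) S=189.4200: V=(p*·69.9266+(1−p*)·0.0000)/1.18=53.2129; Δ=(69.9266−0.0000)/(232.9866−140.1708)=0.7534; B=V−Δ·S=-89.4944
Node (0,0) S=154.0000: V=(p*·53.2129+(1−p*)·0.0000)/1.18=40.4941; Δ=(53.2129−0.0000)/(189.4200−113.9600)=0.7052; B=V−Δ·S=-68.1037
The time-0 hedge costs 40.4941, which is the no-arbitrage price.

(0,0): Delta=0.7052 Bond=-68.1037
(1,0): Delta=0.0000 Bond=0.0000
(1,1): Delta=0.7534 Bond=-89.4944
V0=40.4941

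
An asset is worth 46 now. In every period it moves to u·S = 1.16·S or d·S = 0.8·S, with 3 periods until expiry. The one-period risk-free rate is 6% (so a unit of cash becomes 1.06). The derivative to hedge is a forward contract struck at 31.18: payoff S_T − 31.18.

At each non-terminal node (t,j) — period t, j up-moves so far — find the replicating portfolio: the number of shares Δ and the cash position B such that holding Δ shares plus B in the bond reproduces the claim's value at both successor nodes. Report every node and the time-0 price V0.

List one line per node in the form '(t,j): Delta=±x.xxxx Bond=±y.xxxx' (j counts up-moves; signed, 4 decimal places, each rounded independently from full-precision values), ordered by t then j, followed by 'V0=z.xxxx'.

The replicating-portfolio and risk-neutral prices coincide; use p* = (1.06−0.8)/(1.16−0.8) = 0.7222 for the latter.
Terminal values V(3,·): V(3,0)=-7.6280, V(3,1)=2.9704, V(3,2)=18.3381, V(3,3)=40.6212
  t=2,j=0: stock 29.4400 → up 34.1504 (V=2.9704), down 23.5520 (V=-7.6280). Price 0.0249; hedge Δ=1.0000, bond B=-29.4151.
  t=2,j=1: stock 42.6880 → up 49.5181 (V=18.3381), down 34.1504 (V=2.9704). Price 13.2729; hedge Δ=1.0000, bond B=-29.4151.
  t=2,j=2: stock 61.8976 → up 71.8012 (V=40.6212), down 49.5181 (V=18.3381). Price 32.4825; hedge Δ=1.0000, bond B=-29.4151.
  t=1,j=0: stock 36.8000 → up 42.6880 (V=13.2729), down 29.4400 (V=0.0249). Price 9.0499; hedge Δ=1.0000, bond B=-27.7501.
  t=1,j=1: stock 53.3600 → up 61.8976 (V=32.4825), down 42.6880 (V=13.2729). Price 25.6099; hedge Δ=1.0000, bond B=-27.7501.
  t=0,j=0: stock 46.0000 → up 53.3600 (V=25.6099), down 36.8000 (V=9.0499). Price 19.8207; hedge Δ=1.0000, bond B=-26.1793.
Check: Δ(0,0)·S0 + B(0,0) = 19.8207 = V0.

(0,0): Delta=1.0000 Bond=-26.1793
(1,0): Delta=1.0000 Bond=-27.7501
(1,1): Delta=1.0000 Bond=-27.7501
(2,0): Delta=1.0000 Bond=-29.4151
(2,1): Delta=1.0000 Bond=-29.4151
(2,2): Delta=1.0000 Bond=-29.4151
V0=19.8207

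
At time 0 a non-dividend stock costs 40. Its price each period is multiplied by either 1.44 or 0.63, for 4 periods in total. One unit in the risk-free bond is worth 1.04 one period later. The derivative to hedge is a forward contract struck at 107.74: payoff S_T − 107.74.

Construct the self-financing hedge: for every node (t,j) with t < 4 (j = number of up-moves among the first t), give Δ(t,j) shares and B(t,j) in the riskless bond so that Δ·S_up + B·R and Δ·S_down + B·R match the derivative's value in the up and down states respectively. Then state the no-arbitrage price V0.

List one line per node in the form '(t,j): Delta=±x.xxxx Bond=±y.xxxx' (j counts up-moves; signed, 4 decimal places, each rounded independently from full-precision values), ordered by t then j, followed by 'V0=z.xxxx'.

Since d<R<u, set p* = (R−d)/(u−d) = 0.5062; price each node as the discounted p*-expectation of its children.
Terminal values V(4,·): V(4,0)=-101.4388, V(4,1)=-93.3373, V(4,2)=-74.8195, V(4,3)=-32.4932, V(4,4)=64.2527
Node (3,0) S=10.0019: V=(p*·-93.3373+(1−p*)·-101.4388)/1.04=-93.5943; Δ=(-93.3373−-101.4388)/(14.4027−6.3012)=1.0000; B=V−Δ·S=-103.5962
Node (3,1) S=22.8614: V=(p*·-74.8195+(1−p*)·-93.3373)/1.04=-80.7347; Δ=(-74.8195−-93.3373)/(32.9205−14.4027)=1.0000; B=V−Δ·S=-103.5962
Node (3,2) S=52.2547: V=(p*·-32.4932+(1−p*)·-74.8195)/1.04=-51.3414; Δ=(-32.4932−-74.8195)/(75.2468−32.9205)=1.0000; B=V−Δ·S=-103.5962
Node (3,3) S=119.4394: V=(p*·64.2527+(1−p*)·-32.4932)/1.04=15.8432; Δ=(64.2527−-32.4932)/(171.9927−75.2468)=1.0000; B=V−Δ·S=-103.5962
Node (2,0) S=15.8760: V=(p*·-80.7347+(1−p*)·-93.5943)/1.04=-83.7357; Δ=(-80.7347−-93.5943)/(22.8614−10.0019)=1.0000; B=V−Δ·S=-99.6117
Node (2,1) S=36.2880: V=(p*·-51.3414+(1−p*)·-80.7347)/1.04=-63.3237; Δ=(-51.3414−-80.7347)/(52.2547−22.8614)=1.0000; B=V−Δ·S=-99.6117
Node (2,2) S=82.9440: V=(p*·15.8432+(1−p*)·-51.3414)/1.04=-16.6677; Δ=(15.8432−-51.3414)/(119.4394−52.2547)=1.0000; B=V−Δ·S=-99.6117
Node (1,0) S=25.2000: V=(p*·-63.3237+(1−p*)·-83.7357)/1.04=-70.5805; Δ=(-63.3237−-83.7357)/(36.2880−15.8760)=1.0000; B=V−Δ·S=-95.7805
Node (1,1) S=57.6000: V=(p*·-16.6677+(1−p*)·-63.3237)/1.04=-38.1805; Δ=(-16.6677−-63.3237)/(82.9440−36.2880)=1.0000; B=V−Δ·S=-95.7805
Node (0,0) S=40.0000: V=(p*·-38.1805+(1−p*)·-70.5805)/1.04=-52.0966; Δ=(-38.1805−-70.5805)/(57.6000−25.2000)=1.0000; B=V−Δ·S=-92.0966
Each (Δ,B) replicates both successor values, so the strategy is self-financing and V0 is arbitrage-free.

(0,0): Delta=1.0000 Bond=-92.0966
(1,0): Delta=1.0000 Bond=-95.7805
(1,1): Delta=1.0000 Bond=-95.7805
(2,0): Delta=1.0000 Bond=-99.6117
(2,1): Delta=1.0000 Bond=-99.6117
(2,2): Delta=1.0000 Bond=-99.6117
(3,0): Delta=1.0000 Bond=-103.5962
(3,1): Delta=1.0000 Bond=-103.5962
(3,2): Delta=1.0000 Bond=-103.5962
(3,3): Delta=1.0000 Bond=-103.5962
V0=-52.0966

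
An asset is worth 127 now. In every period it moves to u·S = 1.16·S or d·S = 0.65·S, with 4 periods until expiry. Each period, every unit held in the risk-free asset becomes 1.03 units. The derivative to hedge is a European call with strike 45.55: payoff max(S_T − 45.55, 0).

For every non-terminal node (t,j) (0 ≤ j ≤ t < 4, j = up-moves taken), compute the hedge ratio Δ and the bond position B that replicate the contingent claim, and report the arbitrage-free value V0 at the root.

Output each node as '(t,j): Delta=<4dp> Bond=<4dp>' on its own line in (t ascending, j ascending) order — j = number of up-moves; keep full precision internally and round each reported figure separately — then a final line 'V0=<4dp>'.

(0,0): Delta=0.9854 Bond=-38.3057
(1,0): Delta=0.9308 Bond=-34.9500
(1,1): Delta=0.9958 Bond=-40.9960
(2,0): Delta=0.7045 Bond=-23.8564
(2,1): Delta=0.9742 Bond=-40.1524
(2,2): Delta=1.0000 Bond=-42.9352
(3,0): Delta=0.0000 Bond=0.0000
(3,1): Delta=0.8396 Bond=-32.9783
(3,2): Delta=1.0000 Bond=-44.2233
(3,3): Delta=1.0000 Bond=-44.2233
V0=86.8386

Since d<R<u, set p* = (R−d)/(u−d) = 0.7451; price each node as the discounted p*-expectation of its children.
Payoff layer (t=4): V(4,0)=0.0000, V(4,1)=0.0000, V(4,2)=26.6515, V(4,3)=83.3020, V(4,4)=184.4012
(3,0): S=34.8774. Δ = (V_up−V_dn)/(S_up−S_dn) = (0.0000−0.0000)/(40.4578−22.6703) = 0.0000. V = [p*·0.0000 + (1−p*)·0.0000]/1.03 = 0.0000. B = V − Δ·S = 0.0000.
(3,1): S=62.2427. Δ = (V_up−V_dn)/(S_up−S_dn) = (26.6515−0.0000)/(72.2015−40.4578) = 0.8396. V = [p*·26.6515 + (1−p*)·0.0000]/1.03 = 19.2796. B = V − Δ·S = -32.9783.
(3,2): S=111.0793. Δ = (V_up−V_dn)/(S_up−S_dn) = (83.3020−26.6515)/(128.8520−72.2015) = 1.0000. V = [p*·83.3020 + (1−p*)·26.6515]/1.03 = 66.8560. B = V − Δ·S = -44.2233.
(3,3): S=198.2338. Δ = (V_up−V_dn)/(S_up−S_dn) = (184.4012−83.3020)/(229.9512−128.8520) = 1.0000. V = [p*·184.4012 + (1−p*)·83.3020]/1.03 = 154.0105. B = V − Δ·S = -44.2233.
(2,0): S=53.6575. Δ = (V_up−V_dn)/(S_up−S_dn) = (19.2796−0.0000)/(62.2427−34.8774) = 0.7045. V = [p*·19.2796 + (1−p*)·0.0000]/1.03 = 13.9468. B = V − Δ·S = -23.8564.
(2,1): S=95.7580. Δ = (V_up−V_dn)/(S_up−S_dn) = (66.8560−19.2796)/(111.0793−62.2427) = 0.9742. V = [p*·66.8560 + (1−p*)·19.2796]/1.03 = 53.1346. B = V − Δ·S = -40.1524.
(2,2): S=170.8912. Δ = (V_up−V_dn)/(S_up−S_dn) = (154.0105−66.8560)/(198.2338−111.0793) = 1.0000. V = [p*·154.0105 + (1−p*)·66.8560]/1.03 = 127.9560. B = V − Δ·S = -42.9352.
(1,0): S=82.5500. Δ = (V_up−V_dn)/(S_up−S_dn) = (53.1346−13.9468)/(95.7580−53.6575) = 0.9308. V = [p*·53.1346 + (1−p*)·13.9468]/1.03 = 41.8889. B = V − Δ·S = -34.9500.
(1,1): S=147.3200. Δ = (V_up−V_dn)/(S_up−S_dn) = (127.9560−53.1346)/(170.8912−95.7580) = 0.9958. V = [p*·127.9560 + (1−p*)·53.1346]/1.03 = 105.7125. B = V − Δ·S = -40.9960.
(0,0): S=127.0000. Δ = (V_up−V_dn)/(S_up−S_dn) = (105.7125−41.8889)/(147.3200−82.5500) = 0.9854. V = [p*·105.7125 + (1−p*)·41.8889]/1.03 = 86.8386. B = V − Δ·S = -38.3057.
Each (Δ,B) replicates both successor values, so the strategy is self-financing and V0 is arbitrage-free.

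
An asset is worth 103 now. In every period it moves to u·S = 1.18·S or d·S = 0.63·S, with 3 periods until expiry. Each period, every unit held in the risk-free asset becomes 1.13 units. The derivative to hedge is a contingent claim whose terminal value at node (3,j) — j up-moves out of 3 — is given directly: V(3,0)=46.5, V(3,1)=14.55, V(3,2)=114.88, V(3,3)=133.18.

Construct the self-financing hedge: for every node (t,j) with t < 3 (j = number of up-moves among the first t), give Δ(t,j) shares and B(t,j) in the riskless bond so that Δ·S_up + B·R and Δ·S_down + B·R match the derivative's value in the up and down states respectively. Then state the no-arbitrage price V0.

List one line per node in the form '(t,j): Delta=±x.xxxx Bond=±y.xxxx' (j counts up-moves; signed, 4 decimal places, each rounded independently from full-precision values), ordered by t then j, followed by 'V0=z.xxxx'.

(0,0): Delta=0.4347 Bond=42.7712
(1,0): Delta=2.1896 Bond=-65.5449
(1,1): Delta=0.3410 Bond=59.7191
(2,0): Delta=-1.4210 Bond=73.5374
(2,1): Delta=2.3824 Bond=-88.8261
(2,2): Delta=0.2320 Bond=83.1134
V0=87.5435

The replicating-portfolio and risk-neutral prices coincide; use p* = (1.13−0.63)/(1.18−0.63) = 0.9091 for the latter.
Terminal payoffs: V(3,0)=46.5000, V(3,1)=14.5500, V(3,2)=114.8800, V(3,3)=133.1800
Node (2,0) S=40.8807: V=(p*·14.5500+(1−p*)·46.5000)/1.13=15.4465; Δ=(14.5500−46.5000)/(48.2392−25.7548)=-1.4210; B=V−Δ·S=73.5374
Node (2,1) S=76.5702: V=(p*·114.8800+(1−p*)·14.5500)/1.13=93.5921; Δ=(114.8800−14.5500)/(90.3528−48.2392)=2.3824; B=V−Δ·S=-88.8261
Node (2,2) S=143.4172: V=(p*·133.1800+(1−p*)·114.8800)/1.13=116.3862; Δ=(133.1800−114.8800)/(169.2323−90.3528)=0.2320; B=V−Δ·S=83.1134
Node (1,0) S=64.8900: V=(p*·93.5921+(1−p*)·15.4465)/1.13=76.5380; Δ=(93.5921−15.4465)/(76.5702−40.8807)=2.1896; B=V−Δ·S=-65.5449
Node (1,1) S=121.5400: V=(p*·116.3862+(1−p*)·93.5921)/1.13=101.1628; Δ=(116.3862−93.5921)/(143.4172−76.5702)=0.3410; B=V−Δ·S=59.7191
Node (0,0) S=103.0000: V=(p*·101.1628+(1−p*)·76.5380)/1.13=87.5435; Δ=(101.1628−76.5380)/(121.5400−64.8900)=0.4347; B=V−Δ·S=42.7712
Check: Δ(0,0)·S0 + B(0,0) = 87.5435 = V0.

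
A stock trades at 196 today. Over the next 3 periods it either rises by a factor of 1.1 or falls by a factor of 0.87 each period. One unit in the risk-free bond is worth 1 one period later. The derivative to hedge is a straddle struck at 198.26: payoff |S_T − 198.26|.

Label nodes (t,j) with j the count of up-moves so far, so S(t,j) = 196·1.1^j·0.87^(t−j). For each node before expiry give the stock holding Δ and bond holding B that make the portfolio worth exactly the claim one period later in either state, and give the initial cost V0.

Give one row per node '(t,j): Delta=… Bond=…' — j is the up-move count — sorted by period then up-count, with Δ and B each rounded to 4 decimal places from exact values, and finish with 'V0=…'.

Since d<R<u, set p* = (R−d)/(u−d) = 0.5652; price each node as the discounted p*-expectation of its children.
Terminal values V(3,·): V(3,0)=69.1934, V(3,1)=35.0724, V(3,2)=8.0692, V(3,3)=62.6160
  t=2,j=0: stock 148.3524 → up 163.1876 (V=35.0724), down 129.0666 (V=69.1934). Price 49.9076; hedge Δ=-1.0000, bond B=198.2600.
  t=2,j=1: stock 187.5720 → up 206.3292 (V=8.0692), down 163.1876 (V=35.0724). Price 19.8097; hedge Δ=-0.6259, bond B=137.2147.
  t=2,j=2: stock 237.1600 → up 260.8760 (V=62.6160), down 206.3292 (V=8.0692). Price 38.9000; hedge Δ=1.0000, bond B=-198.2600.
  t=1,j=0: stock 170.5200 → up 187.5720 (V=19.8097), down 148.3524 (V=49.9076). Price 32.8957; hedge Δ=-0.7674, bond B=163.7562.
  t=1,j=1: stock 215.6000 → up 237.1600 (V=38.9000), down 187.5720 (V=19.8097). Price 30.5999; hedge Δ=0.3850, bond B=-52.4014.
  t=0,j=0: stock 196.0000 → up 215.6000 (V=30.5999), down 170.5200 (V=32.8957). Price 31.5981; hedge Δ=-0.0509, bond B=41.5801.
Root portfolio cost Δ·196+B reproduces V0=31.5981.

(0,0): Delta=-0.0509 Bond=41.5801
(1,0): Delta=-0.7674 Bond=163.7562
(1,1): Delta=0.3850 Bond=-52.4014
(2,0): Delta=-1.0000 Bond=198.2600
(2,1): Delta=-0.6259 Bond=137.2147
(2,2): Delta=1.0000 Bond=-198.2600
V0=31.5981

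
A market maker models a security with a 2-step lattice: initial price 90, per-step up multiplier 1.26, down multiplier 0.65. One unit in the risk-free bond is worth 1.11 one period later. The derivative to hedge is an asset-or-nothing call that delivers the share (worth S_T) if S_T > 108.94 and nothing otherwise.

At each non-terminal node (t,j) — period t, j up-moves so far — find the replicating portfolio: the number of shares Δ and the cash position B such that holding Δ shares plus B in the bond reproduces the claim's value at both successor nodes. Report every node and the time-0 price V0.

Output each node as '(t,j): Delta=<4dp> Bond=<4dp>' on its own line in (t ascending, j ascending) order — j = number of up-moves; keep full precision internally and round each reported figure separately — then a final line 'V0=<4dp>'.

(0,0): Delta=1.7681 Bond=-93.1857
(1,0): Delta=0.0000 Bond=0.0000
(1,1): Delta=2.0656 Bond=-137.1653
V0=65.9468

Since d<R<u, set p* = (R−d)/(u−d) = 0.7541; price each node as the discounted p*-expectation of its children.
Terminal values V(2,·): V(2,0)=0.0000, V(2,1)=0.0000, V(2,2)=142.8840
(1,0): S=58.5000. Δ = (V_up−V_dn)/(S_up−S_dn) = (0.0000−0.0000)/(73.7100−38.0250) = 0.0000. V = [p*·0.0000 + (1−p*)·0.0000]/1.11 = 0.0000. B = V − Δ·S = 0.0000.
(1,1): S=113.4000. Δ = (V_up−V_dn)/(S_up−S_dn) = (142.8840−0.0000)/(142.8840−73.7100) = 2.0656. V = [p*·142.8840 + (1−p*)·0.0000]/1.11 = 97.0708. B = V − Δ·S = -137.1653.
(0,0): S=90.0000. Δ = (V_up−V_dn)/(S_up−S_dn) = (97.0708−0.0000)/(113.4000−58.5000) = 1.7681. V = [p*·97.0708 + (1−p*)·0.0000]/1.11 = 65.9468. B = V − Δ·S = -93.1857.
Self-financing check: at every node Δ·S+B equals the discounted successor values.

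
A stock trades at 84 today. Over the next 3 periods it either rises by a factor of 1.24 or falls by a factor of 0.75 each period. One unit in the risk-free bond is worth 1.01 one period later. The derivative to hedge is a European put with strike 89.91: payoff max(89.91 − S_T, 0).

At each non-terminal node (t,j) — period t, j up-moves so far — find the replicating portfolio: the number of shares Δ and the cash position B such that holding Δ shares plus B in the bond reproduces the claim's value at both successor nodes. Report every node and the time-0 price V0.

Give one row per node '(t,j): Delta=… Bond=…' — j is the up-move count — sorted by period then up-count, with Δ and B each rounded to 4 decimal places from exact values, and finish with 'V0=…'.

Since d<R<u, set p* = (R−d)/(u−d) = 0.5306; price each node as the discounted p*-expectation of its children.
Terminal payoffs: V(3,0)=54.4725, V(3,1)=31.3200, V(3,2)=0.0000, V(3,3)=0.0000
(2,0): S=47.2500. Δ = (V_up−V_dn)/(S_up−S_dn) = (31.3200−54.4725)/(58.5900−35.4375) = -1.0000. V = [p*·31.3200 + (1−p*)·54.4725]/1.01 = 41.7698. B = V − Δ·S = 89.0198.
(2,1): S=78.1200. Δ = (V_up−V_dn)/(S_up−S_dn) = (0.0000−31.3200)/(96.8688−58.5900) = -0.8182. V = [p*·0.0000 + (1−p*)·31.3200]/1.01 = 14.5557. B = V − Δ·S = 78.4740.
(2,2): S=129.1584. Δ = (V_up−V_dn)/(S_up−S_dn) = (0.0000−0.0000)/(160.1564−96.8688) = 0.0000. V = [p*·0.0000 + (1−p*)·0.0000]/1.01 = 0.0000. B = V − Δ·S = 0.0000.
(1,0): S=63.0000. Δ = (V_up−V_dn)/(S_up−S_dn) = (14.5557−41.7698)/(78.1200−47.2500) = -0.8816. V = [p*·14.5557 + (1−p*)·41.7698]/1.01 = 27.0591. B = V − Δ·S = 82.5981.
(1,1): S=104.1600. Δ = (V_up−V_dn)/(S_up−S_dn) = (0.0000−14.5557)/(129.1584−78.1200) = -0.2852. V = [p*·0.0000 + (1−p*)·14.5557]/1.01 = 6.7646. B = V − Δ·S = 36.4701.
(0,0): S=84.0000. Δ = (V_up−V_dn)/(S_up−S_dn) = (6.7646−27.0591)/(104.1600−63.0000) = -0.4931. V = [p*·6.7646 + (1−p*)·27.0591]/1.01 = 16.1293. B = V − Δ·S = 57.5465.
Each (Δ,B) replicates both successor values, so the strategy is self-financing and V0 is arbitrage-free.

(0,0): Delta=-0.4931 Bond=57.5465
(1,0): Delta=-0.8816 Bond=82.5981
(1,1): Delta=-0.2852 Bond=36.4701
(2,0): Delta=-1.0000 Bond=89.0198
(2,1): Delta=-0.8182 Bond=78.4740
(2,2): Delta=0.0000 Bond=0.0000
V0=16.1293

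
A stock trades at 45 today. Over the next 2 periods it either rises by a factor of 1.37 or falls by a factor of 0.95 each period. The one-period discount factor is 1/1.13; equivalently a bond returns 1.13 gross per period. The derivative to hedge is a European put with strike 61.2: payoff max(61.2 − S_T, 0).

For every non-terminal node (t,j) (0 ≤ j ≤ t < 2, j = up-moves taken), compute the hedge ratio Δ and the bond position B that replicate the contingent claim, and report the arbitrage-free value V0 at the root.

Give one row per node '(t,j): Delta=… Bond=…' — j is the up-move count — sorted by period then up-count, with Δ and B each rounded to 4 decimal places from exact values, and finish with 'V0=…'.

(0,0): Delta=-0.5332 Bond=30.2698
(1,0): Delta=-1.0000 Bond=54.1593
(1,1): Delta=-0.1017 Bond=7.5991
V0=6.2744

The replicating-portfolio and risk-neutral prices coincide; use p* = (1.13−0.95)/(1.37−0.95) = 0.4286 for the latter.
At expiry t=2: V(2,0)=20.5875, V(2,1)=2.6325, V(2,2)=0.0000
Node (1,0) S=42.7500: V=(p*·2.6325+(1−p*)·20.5875)/1.13=11.4093; Δ=(2.6325−20.5875)/(58.5675−40.6125)=-1.0000; B=V−Δ·S=54.1593
Node (1,1) S=61.6500: V=(p*·0.0000+(1−p*)·2.6325)/1.13=1.3312; Δ=(0.0000−2.6325)/(84.4605−58.5675)=-0.1017; B=V−Δ·S=7.5991
Node (0,0) S=45.0000: V=(p*·1.3312+(1−p*)·11.4093)/1.13=6.2744; Δ=(1.3312−11.4093)/(61.6500−42.7500)=-0.5332; B=V−Δ·S=30.2698
Check: Δ(0,0)·S0 + B(0,0) = 6.2744 = V0.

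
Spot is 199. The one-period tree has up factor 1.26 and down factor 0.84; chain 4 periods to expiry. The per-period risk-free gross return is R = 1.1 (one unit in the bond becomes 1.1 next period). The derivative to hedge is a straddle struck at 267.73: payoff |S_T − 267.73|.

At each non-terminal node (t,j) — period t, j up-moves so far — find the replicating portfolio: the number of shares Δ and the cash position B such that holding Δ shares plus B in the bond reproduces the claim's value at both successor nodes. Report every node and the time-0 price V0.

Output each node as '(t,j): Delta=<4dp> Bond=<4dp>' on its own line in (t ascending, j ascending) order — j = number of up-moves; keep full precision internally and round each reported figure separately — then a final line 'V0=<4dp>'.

(0,0): Delta=0.2379 Bond=16.3482
(1,0): Delta=-0.3986 Bond=124.3871
(1,1): Delta=0.4990 Bond=-47.4964
(2,0): Delta=-1.0000 Bond=221.2645
(2,1): Delta=-0.1519 Bond=84.8635
(2,2): Delta=0.7661 Bond=-136.6211
(3,0): Delta=-1.0000 Bond=243.3909
(3,1): Delta=-1.0000 Bond=243.3909
(3,2): Delta=0.1960 Bond=1.0169
(3,3): Delta=1.0000 Bond=-243.3909
V0=63.6890

Under the risk-neutral measure, an up-move has probability p* = (R−d)/(u−d) = 0.6190 and values discount at R = 1.1.
Terminal payoffs: V(4,0)=168.6536, V(4,1)=119.1154, V(4,2)=44.8081, V(4,3)=66.6529, V(4,4)=233.8443
  t=3,j=0: stock 117.9481 → up 148.6146 (V=119.1154), down 99.0764 (V=168.6536). Price 125.4428; hedge Δ=-1.0000, bond B=243.3909.
  t=3,j=1: stock 176.9221 → up 222.9219 (V=44.8081), down 148.6146 (V=119.1154). Price 66.4688; hedge Δ=-1.0000, bond B=243.3909.
  t=3,j=2: stock 265.3832 → up 334.3829 (V=66.6529), down 222.9219 (V=44.8081). Price 53.0282; hedge Δ=0.1960, bond B=1.0169.
  t=3,j=3: stock 398.0748 → up 501.5743 (V=233.8443), down 334.3829 (V=66.6529). Price 154.6839; hedge Δ=1.0000, bond B=-243.3909.
  t=2,j=0: stock 140.4144 → up 176.9221 (V=66.4688), down 117.9481 (V=125.4428). Price 80.8501; hedge Δ=-1.0000, bond B=221.2645.
  t=2,j=1: stock 210.6216 → up 265.3832 (V=53.0282), down 176.9221 (V=66.4688). Price 52.8622; hedge Δ=-0.1519, bond B=84.8635.
  t=2,j=2: stock 315.9324 → up 398.0748 (V=154.6839), down 265.3832 (V=53.0282). Price 105.4163; hedge Δ=0.7661, bond B=-136.6211.
  t=1,j=0: stock 167.1600 → up 210.6216 (V=52.8622), down 140.4144 (V=80.8501). Price 57.7493; hedge Δ=-0.3986, bond B=124.3871.
  t=1,j=1: stock 250.7400 → up 315.9324 (V=105.4163), down 210.6216 (V=52.8622). Price 77.6325; hedge Δ=0.4990, bond B=-47.4964.
  t=0,j=0: stock 199.0000 → up 250.7400 (V=77.6325), down 167.1600 (V=57.7493). Price 63.6890; hedge Δ=0.2379, bond B=16.3482.
Self-financing check: at every node Δ·S+B equals the discounted successor values.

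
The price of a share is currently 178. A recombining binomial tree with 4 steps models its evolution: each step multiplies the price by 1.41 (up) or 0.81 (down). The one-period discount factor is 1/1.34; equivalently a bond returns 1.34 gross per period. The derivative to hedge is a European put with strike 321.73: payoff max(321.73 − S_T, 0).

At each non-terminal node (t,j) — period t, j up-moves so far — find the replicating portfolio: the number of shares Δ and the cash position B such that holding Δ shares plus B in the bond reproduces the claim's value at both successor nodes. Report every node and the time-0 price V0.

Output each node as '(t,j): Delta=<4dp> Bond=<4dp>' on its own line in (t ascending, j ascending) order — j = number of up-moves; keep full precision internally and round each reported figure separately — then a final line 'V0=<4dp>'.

No-arbitrage ⇒ martingale measure with p* = (R−d)/(u−d) = 0.8833.
At expiry t=4: V(4,0)=245.1068, V(4,1)=188.3489, V(4,2)=89.5482, V(4,3)=0.0000, V(4,4)=0.0000
(3,0): S=94.5965. Δ = (V_up−V_dn)/(S_up−S_dn) = (188.3489−245.1068)/(133.3811−76.6232) = -1.0000. V = [p*·188.3489 + (1−p*)·245.1068]/1.34 = 145.5005. B = V − Δ·S = 240.0970.
(3,1): S=164.6680. Δ = (V_up−V_dn)/(S_up−S_dn) = (89.5482−188.3489)/(232.1818−133.3811) = -1.0000. V = [p*·89.5482 + (1−p*)·188.3489]/1.34 = 75.4290. B = V − Δ·S = 240.0970.
(3,2): S=286.6443. Δ = (V_up−V_dn)/(S_up−S_dn) = (0.0000−89.5482)/(404.1684−232.1818) = -0.5207. V = [p*·0.0000 + (1−p*)·89.5482]/1.34 = 7.7965. B = V − Δ·S = 157.0434.
(3,3): S=498.9733. Δ = (V_up−V_dn)/(S_up−S_dn) = (0.0000−0.0000)/(703.5524−404.1684) = 0.0000. V = [p*·0.0000 + (1−p*)·0.0000]/1.34 = 0.0000. B = V − Δ·S = 0.0000.
(2,0): S=116.7858. Δ = (V_up−V_dn)/(S_up−S_dn) = (75.4290−145.5005)/(164.6680−94.5965) = -1.0000. V = [p*·75.4290 + (1−p*)·145.5005]/1.34 = 62.3911. B = V − Δ·S = 179.1769.
(2,1): S=203.2938. Δ = (V_up−V_dn)/(S_up−S_dn) = (7.7965−75.4290)/(286.6443−164.6680) = -0.5545. V = [p*·7.7965 + (1−p*)·75.4290]/1.34 = 11.7067. B = V − Δ·S = 124.4276.
(2,2): S=353.8818. Δ = (V_up−V_dn)/(S_up−S_dn) = (0.0000−7.7965)/(498.9733−286.6443) = -0.0367. V = [p*·0.0000 + (1−p*)·7.7965]/1.34 = 0.6788. B = V − Δ·S = 13.6729.
(1,0): S=144.1800. Δ = (V_up−V_dn)/(S_up−S_dn) = (11.7067−62.3911)/(203.2938−116.7858) = -0.5859. V = [p*·11.7067 + (1−p*)·62.3911]/1.34 = 13.1491. B = V − Δ·S = 97.6231.
(1,1): S=250.9800. Δ = (V_up−V_dn)/(S_up−S_dn) = (0.6788−11.7067)/(353.8818−203.2938) = -0.0732. V = [p*·0.6788 + (1−p*)·11.7067]/1.34 = 1.4667. B = V − Δ·S = 19.8465.
(0,0): S=178.0000. Δ = (V_up−V_dn)/(S_up−S_dn) = (1.4667−13.1491)/(250.9800−144.1800) = -0.1094. V = [p*·1.4667 + (1−p*)·13.1491]/1.34 = 2.1117. B = V − Δ·S = 21.5824.
Each (Δ,B) replicates both successor values, so the strategy is self-financing and V0 is arbitrage-free.

(0,0): Delta=-0.1094 Bond=21.5824
(1,0): Delta=-0.5859 Bond=97.6231
(1,1): Delta=-0.0732 Bond=19.8465
(2,0): Delta=-1.0000 Bond=179.1769
(2,1): Delta=-0.5545 Bond=124.4276
(2,2): Delta=-0.0367 Bond=13.6729
(3,0): Delta=-1.0000 Bond=240.0970
(3,1): Delta=-1.0000 Bond=240.0970
(3,2): Delta=-0.5207 Bond=157.0434
(3,3): Delta=0.0000 Bond=0.0000
V0=2.1117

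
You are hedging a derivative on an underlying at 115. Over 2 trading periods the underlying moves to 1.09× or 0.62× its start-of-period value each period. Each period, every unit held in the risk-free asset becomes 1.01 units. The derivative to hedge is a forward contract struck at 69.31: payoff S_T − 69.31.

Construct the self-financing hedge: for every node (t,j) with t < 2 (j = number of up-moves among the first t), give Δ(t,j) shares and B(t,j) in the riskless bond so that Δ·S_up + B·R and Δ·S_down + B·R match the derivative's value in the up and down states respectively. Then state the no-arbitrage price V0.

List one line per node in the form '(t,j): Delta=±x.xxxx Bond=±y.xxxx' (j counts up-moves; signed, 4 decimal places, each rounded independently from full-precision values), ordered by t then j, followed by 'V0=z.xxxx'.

(0,0): Delta=1.0000 Bond=-67.9443
(1,0): Delta=1.0000 Bond=-68.6238
(1,1): Delta=1.0000 Bond=-68.6238
V0=47.0557

Under the risk-neutral measure, an up-move has probability p* = (R−d)/(u−d) = 0.8298 and values discount at R = 1.01.
Payoff layer (t=2): V(2,0)=-25.1040, V(2,1)=8.4070, V(2,2)=67.3215
(1,0): S=71.3000. Δ = (V_up−V_dn)/(S_up−S_dn) = (8.4070−-25.1040)/(77.7170−44.2060) = 1.0000. V = [p*·8.4070 + (1−p*)·-25.1040]/1.01 = 2.6762. B = V − Δ·S = -68.6238.
(1,1): S=125.3500. Δ = (V_up−V_dn)/(S_up−S_dn) = (67.3215−8.4070)/(136.6315−77.7170) = 1.0000. V = [p*·67.3215 + (1−p*)·8.4070]/1.01 = 56.7262. B = V − Δ·S = -68.6238.
(0,0): S=115.0000. Δ = (V_up−V_dn)/(S_up−S_dn) = (56.7262−2.6762)/(125.3500−71.3000) = 1.0000. V = [p*·56.7262 + (1−p*)·2.6762]/1.01 = 47.0557. B = V − Δ·S = -67.9443.
Check: Δ(0,0)·S0 + B(0,0) = 47.0557 = V0.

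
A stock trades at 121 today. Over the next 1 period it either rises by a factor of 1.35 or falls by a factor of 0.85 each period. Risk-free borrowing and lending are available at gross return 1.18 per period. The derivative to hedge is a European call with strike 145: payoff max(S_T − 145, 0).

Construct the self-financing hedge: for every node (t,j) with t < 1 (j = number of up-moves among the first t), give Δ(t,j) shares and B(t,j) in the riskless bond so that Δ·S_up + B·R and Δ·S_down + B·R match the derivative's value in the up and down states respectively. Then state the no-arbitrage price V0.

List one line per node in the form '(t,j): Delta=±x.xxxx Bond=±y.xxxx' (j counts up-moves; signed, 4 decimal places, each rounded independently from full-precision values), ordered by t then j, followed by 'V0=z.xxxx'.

(0,0): Delta=0.3033 Bond=-26.4364
V0=10.2636

Risk-neutral probability p* = (R−d)/(u−d) = (1.18−0.85)/(1.35−0.85) = 0.6600.
At expiry t=1: V(1,0)=0.0000, V(1,1)=18.3500
Node (0,0) S=121.0000: V=(p*·18.3500+(1−p*)·0.0000)/1.18=10.2636; Δ=(18.3500−0.0000)/(163.3500−102.8500)=0.3033; B=V−Δ·S=-26.4364
The time-0 hedge costs 10.2636, which is the no-arbitrage price.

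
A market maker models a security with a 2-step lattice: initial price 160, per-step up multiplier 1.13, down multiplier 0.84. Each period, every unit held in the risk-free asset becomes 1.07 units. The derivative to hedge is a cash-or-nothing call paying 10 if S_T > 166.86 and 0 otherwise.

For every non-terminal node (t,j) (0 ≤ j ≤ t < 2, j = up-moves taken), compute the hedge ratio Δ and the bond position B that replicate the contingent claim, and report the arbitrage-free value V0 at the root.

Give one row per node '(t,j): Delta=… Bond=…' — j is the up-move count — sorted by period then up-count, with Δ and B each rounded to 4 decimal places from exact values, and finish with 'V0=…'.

(0,0): Delta=0.1597 Bond=-20.0652
(1,0): Delta=0.0000 Bond=0.0000
(1,1): Delta=0.1907 Bond=-27.0706
V0=5.4940

No-arbitrage ⇒ martingale measure with p* = (R−d)/(u−d) = 0.7931.
Payoff layer (t=2): V(2,0)=0.0000, V(2,1)=0.0000, V(2,2)=10.0000
Node (1,0) S=134.4000: V=(p*·0.0000+(1−p*)·0.0000)/1.07=0.0000; Δ=(0.0000−0.0000)/(151.8720−112.8960)=0.0000; B=V−Δ·S=0.0000
Node (1,1) S=180.8000: V=(p*·10.0000+(1−p*)·0.0000)/1.07=7.4122; Δ=(10.0000−0.0000)/(204.3040−151.8720)=0.1907; B=V−Δ·S=-27.0706
Node (0,0) S=160.0000: V=(p*·7.4122+(1−p*)·0.0000)/1.07=5.4940; Δ=(7.4122−0.0000)/(180.8000−134.4000)=0.1597; B=V−Δ·S=-20.0652
Root portfolio cost Δ·160+B reproduces V0=5.4940.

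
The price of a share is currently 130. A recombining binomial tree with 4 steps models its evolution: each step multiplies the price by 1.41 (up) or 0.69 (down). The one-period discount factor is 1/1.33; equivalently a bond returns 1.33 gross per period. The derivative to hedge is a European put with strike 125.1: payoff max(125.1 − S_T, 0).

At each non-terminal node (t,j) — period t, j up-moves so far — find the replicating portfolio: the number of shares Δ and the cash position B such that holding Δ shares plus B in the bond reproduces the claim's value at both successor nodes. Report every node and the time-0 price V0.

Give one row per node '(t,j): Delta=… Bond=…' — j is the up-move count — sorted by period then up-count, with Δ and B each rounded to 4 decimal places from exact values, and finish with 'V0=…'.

(0,0): Delta=-0.0120 Bond=1.7091
(1,0): Delta=-0.1261 Bond=12.5087
(1,1): Delta=-0.0051 Bond=0.9936
(2,0): Delta=-1.0000 Bond=70.7219
(2,1): Delta=-0.0727 Bond=9.8759
(2,2): Delta=-0.0009 Bond=0.2522
(3,0): Delta=-1.0000 Bond=94.0602
(3,1): Delta=-1.0000 Bond=94.0602
(3,2): Delta=-0.0160 Bond=3.0193
(3,3): Delta=0.0000 Bond=0.0000
V0=0.1442

Risk-neutral probability p* = (R−d)/(u−d) = (1.33−0.69)/(1.41−0.69) = 0.8889.
At expiry t=4: V(4,0)=95.6327, V(4,1)=64.8843, V(4,2)=2.0505, V(4,3)=0.0000, V(4,4)=0.0000
  t=3,j=0: stock 42.7062 → up 60.2157 (V=64.8843), down 29.4673 (V=95.6327). Price 51.3540; hedge Δ=-1.0000, bond B=94.0602.
  t=3,j=1: stock 87.2691 → up 123.0495 (V=2.0505), down 60.2157 (V=64.8843). Price 6.7910; hedge Δ=-1.0000, bond B=94.0602.
  t=3,j=2: stock 178.3326 → up 251.4489 (V=0.0000), down 123.0495 (V=2.0505). Price 0.1713; hedge Δ=-0.0160, bond B=3.0193.
  t=3,j=3: stock 364.4187 → up 513.8304 (V=0.0000), down 251.4489 (V=0.0000). Price 0.0000; hedge Δ=0.0000, bond B=0.0000.
  t=2,j=0: stock 61.8930 → up 87.2691 (V=6.7910), down 42.7062 (V=51.3540). Price 8.8289; hedge Δ=-1.0000, bond B=70.7219.
  t=2,j=1: stock 126.4770 → up 178.3326 (V=0.1713), down 87.2691 (V=6.7910). Price 0.6818; hedge Δ=-0.0727, bond B=9.8759.
  t=2,j=2: stock 258.4530 → up 364.4187 (V=0.0000), down 178.3326 (V=0.1713). Price 0.0143; hedge Δ=-0.0009, bond B=0.2522.
  t=1,j=0: stock 89.7000 → up 126.4770 (V=0.6818), down 61.8930 (V=8.8289). Price 1.1933; hedge Δ=-0.1261, bond B=12.5087.
  t=1,j=1: stock 183.3000 → up 258.4530 (V=0.0143), down 126.4770 (V=0.6818). Price 0.0665; hedge Δ=-0.0051, bond B=0.9936.
  t=0,j=0: stock 130.0000 → up 183.3000 (V=0.0665), down 89.7000 (V=1.1933). Price 0.1442; hedge Δ=-0.0120, bond B=1.7091.
The time-0 hedge costs 0.1442, which is the no-arbitrage price.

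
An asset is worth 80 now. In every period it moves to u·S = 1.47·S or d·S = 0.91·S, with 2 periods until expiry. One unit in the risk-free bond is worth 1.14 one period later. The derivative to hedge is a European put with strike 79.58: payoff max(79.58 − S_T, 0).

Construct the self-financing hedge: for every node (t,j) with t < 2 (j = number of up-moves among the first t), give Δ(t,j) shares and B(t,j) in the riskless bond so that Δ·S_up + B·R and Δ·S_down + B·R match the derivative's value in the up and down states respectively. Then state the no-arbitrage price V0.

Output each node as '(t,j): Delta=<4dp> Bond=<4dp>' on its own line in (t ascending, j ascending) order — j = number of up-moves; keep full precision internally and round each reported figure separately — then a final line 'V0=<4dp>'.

Since d<R<u, set p* = (R−d)/(u−d) = 0.4107; price each node as the discounted p*-expectation of its children.
Payoff layer (t=2): V(2,0)=13.3320, V(2,1)=0.0000, V(2,2)=0.0000
(1,0): S=72.8000. Δ = (V_up−V_dn)/(S_up−S_dn) = (0.0000−13.3320)/(107.0160−66.2480) = -0.3270. V = [p*·0.0000 + (1−p*)·13.3320]/1.14 = 6.8915. B = V − Δ·S = 30.6987.
(1,1): S=117.6000. Δ = (V_up−V_dn)/(S_up−S_dn) = (0.0000−0.0000)/(172.8720−107.0160) = 0.0000. V = [p*·0.0000 + (1−p*)·0.0000]/1.14 = 0.0000. B = V − Δ·S = 0.0000.
(0,0): S=80.0000. Δ = (V_up−V_dn)/(S_up−S_dn) = (0.0000−6.8915)/(117.6000−72.8000) = -0.1538. V = [p*·0.0000 + (1−p*)·6.8915]/1.14 = 3.5624. B = V − Δ·S = 15.8687.
Each (Δ,B) replicates both successor values, so the strategy is self-financing and V0 is arbitrage-free.

(0,0): Delta=-0.1538 Bond=15.8687
(1,0): Delta=-0.3270 Bond=30.6987
(1,1): Delta=0.0000 Bond=0.0000
V0=3.5624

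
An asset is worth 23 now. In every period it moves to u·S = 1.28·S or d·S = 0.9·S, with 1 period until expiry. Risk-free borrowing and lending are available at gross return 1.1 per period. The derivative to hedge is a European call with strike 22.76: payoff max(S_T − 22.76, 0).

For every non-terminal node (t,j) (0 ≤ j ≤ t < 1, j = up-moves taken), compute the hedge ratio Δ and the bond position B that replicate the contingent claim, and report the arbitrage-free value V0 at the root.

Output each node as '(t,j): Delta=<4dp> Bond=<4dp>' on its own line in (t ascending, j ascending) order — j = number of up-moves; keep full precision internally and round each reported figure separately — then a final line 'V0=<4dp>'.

Risk-neutral probability p* = (R−d)/(u−d) = (1.1−0.9)/(1.28−0.9) = 0.5263.
Payoff layer (t=1): V(1,0)=0.0000, V(1,1)=6.6800
  t=0,j=0: stock 23.0000 → up 29.4400 (V=6.6800), down 20.7000 (V=0.0000). Price 3.1962; hedge Δ=0.7643, bond B=-14.3828.
Self-financing check: at every node Δ·S+B equals the discounted successor values.

(0,0): Delta=0.7643 Bond=-14.3828
V0=3.1962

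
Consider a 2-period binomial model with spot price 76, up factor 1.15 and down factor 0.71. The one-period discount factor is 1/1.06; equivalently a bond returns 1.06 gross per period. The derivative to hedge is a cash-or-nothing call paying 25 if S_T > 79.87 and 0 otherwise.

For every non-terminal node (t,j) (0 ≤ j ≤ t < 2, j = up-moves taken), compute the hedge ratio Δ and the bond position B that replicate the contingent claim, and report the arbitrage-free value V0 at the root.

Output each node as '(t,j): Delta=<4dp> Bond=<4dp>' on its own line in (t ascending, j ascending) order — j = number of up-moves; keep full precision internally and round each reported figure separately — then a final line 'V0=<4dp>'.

Since d<R<u, set p* = (R−d)/(u−d) = 0.7955; price each node as the discounted p*-expectation of its children.
Terminal values V(2,·): V(2,0)=0.0000, V(2,1)=0.0000, V(2,2)=25.0000
Node (1,0) S=53.9600: V=(p*·0.0000+(1−p*)·0.0000)/1.06=0.0000; Δ=(0.0000−0.0000)/(62.0540−38.3116)=0.0000; B=V−Δ·S=0.0000
Node (1,1) S=87.4000: V=(p*·25.0000+(1−p*)·0.0000)/1.06=18.7607; Δ=(25.0000−0.0000)/(100.5100−62.0540)=0.6501; B=V−Δ·S=-38.0575
Node (0,0) S=76.0000: V=(p*·18.7607+(1−p*)·0.0000)/1.06=14.0786; Δ=(18.7607−0.0000)/(87.4000−53.9600)=0.5610; B=V−Δ·S=-28.5594
Self-financing check: at every node Δ·S+B equals the discounted successor values.

(0,0): Delta=0.5610 Bond=-28.5594
(1,0): Delta=0.0000 Bond=0.0000
(1,1): Delta=0.6501 Bond=-38.0575
V0=14.0786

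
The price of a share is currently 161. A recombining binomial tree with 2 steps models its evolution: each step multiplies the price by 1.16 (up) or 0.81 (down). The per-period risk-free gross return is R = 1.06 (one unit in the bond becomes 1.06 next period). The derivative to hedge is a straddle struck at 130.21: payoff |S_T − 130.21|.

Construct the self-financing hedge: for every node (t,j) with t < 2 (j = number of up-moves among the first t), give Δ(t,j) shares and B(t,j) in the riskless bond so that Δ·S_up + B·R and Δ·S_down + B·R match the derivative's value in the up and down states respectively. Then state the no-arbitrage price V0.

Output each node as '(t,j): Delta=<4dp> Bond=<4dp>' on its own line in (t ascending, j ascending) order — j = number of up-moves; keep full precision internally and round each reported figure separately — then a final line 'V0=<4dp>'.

(0,0): Delta=0.7649 Bond=-74.4593
(1,0): Delta=-0.0770 Bond=30.8551
(1,1): Delta=1.0000 Bond=-122.8396
V0=48.6849

Risk-neutral probability p* = (R−d)/(u−d) = (1.06−0.81)/(1.16−0.81) = 0.7143.
Terminal payoffs: V(2,0)=24.5779, V(2,1)=21.0656, V(2,2)=86.4316
  t=1,j=0: stock 130.4100 → up 151.2756 (V=21.0656), down 105.6321 (V=24.5779). Price 20.8199; hedge Δ=-0.0770, bond B=30.8551.
  t=1,j=1: stock 186.7600 → up 216.6416 (V=86.4316), down 151.2756 (V=21.0656). Price 63.9204; hedge Δ=1.0000, bond B=-122.8396.
  t=0,j=0: stock 161.0000 → up 186.7600 (V=63.9204), down 130.4100 (V=20.8199). Price 48.6849; hedge Δ=0.7649, bond B=-74.4593.
Each (Δ,B) replicates both successor values, so the strategy is self-financing and V0 is arbitrage-free.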